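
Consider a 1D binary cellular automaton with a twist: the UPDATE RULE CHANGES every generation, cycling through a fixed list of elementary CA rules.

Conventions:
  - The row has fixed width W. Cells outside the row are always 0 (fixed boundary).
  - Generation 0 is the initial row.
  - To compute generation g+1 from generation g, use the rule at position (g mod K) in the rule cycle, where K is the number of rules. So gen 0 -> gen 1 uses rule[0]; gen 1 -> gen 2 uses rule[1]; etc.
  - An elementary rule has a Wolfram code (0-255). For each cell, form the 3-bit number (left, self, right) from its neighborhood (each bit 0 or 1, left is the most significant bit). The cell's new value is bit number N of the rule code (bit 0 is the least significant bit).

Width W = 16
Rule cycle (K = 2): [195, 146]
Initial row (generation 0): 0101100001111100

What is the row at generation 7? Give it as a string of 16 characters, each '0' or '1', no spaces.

Gen 0: 0101100001111100
Gen 1 (rule 195): 1000101110111101
Gen 2 (rule 146): 0101000100011000
Gen 3 (rule 195): 1000011001101011
Gen 4 (rule 146): 0100100110000000
Gen 5 (rule 195): 1001001010111111
Gen 6 (rule 146): 0110110000011110
Gen 7 (rule 195): 1010010111101110

Answer: 1010010111101110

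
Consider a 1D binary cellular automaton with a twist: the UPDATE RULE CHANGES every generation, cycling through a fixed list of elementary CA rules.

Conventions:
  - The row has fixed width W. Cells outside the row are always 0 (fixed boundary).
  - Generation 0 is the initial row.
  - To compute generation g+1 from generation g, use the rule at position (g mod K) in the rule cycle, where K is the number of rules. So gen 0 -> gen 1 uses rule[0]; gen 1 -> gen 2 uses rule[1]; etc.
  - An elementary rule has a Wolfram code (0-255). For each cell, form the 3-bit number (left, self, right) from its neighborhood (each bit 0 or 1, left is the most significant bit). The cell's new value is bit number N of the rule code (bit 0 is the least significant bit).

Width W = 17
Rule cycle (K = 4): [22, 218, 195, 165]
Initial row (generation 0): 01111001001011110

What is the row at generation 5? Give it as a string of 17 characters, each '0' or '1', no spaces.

Gen 0: 01111001001011110
Gen 1 (rule 22): 10000111111000001
Gen 2 (rule 218): 01001111111100010
Gen 3 (rule 195): 10010111111101100
Gen 4 (rule 165): 10011011111010001
Gen 5 (rule 22): 11100000000011011

Answer: 11100000000011011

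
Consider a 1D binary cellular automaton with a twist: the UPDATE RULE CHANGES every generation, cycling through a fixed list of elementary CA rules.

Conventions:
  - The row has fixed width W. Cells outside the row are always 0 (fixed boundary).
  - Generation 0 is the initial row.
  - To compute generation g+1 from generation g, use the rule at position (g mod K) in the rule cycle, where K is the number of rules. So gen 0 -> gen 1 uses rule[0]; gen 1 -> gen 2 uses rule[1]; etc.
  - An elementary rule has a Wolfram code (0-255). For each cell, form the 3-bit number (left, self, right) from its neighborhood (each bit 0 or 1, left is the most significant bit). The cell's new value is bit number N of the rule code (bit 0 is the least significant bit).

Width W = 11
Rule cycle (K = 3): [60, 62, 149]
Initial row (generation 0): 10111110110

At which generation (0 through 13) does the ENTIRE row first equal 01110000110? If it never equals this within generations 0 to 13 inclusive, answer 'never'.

Answer: never

Derivation:
Gen 0: 10111110110
Gen 1 (rule 60): 11100001101
Gen 2 (rule 62): 10010011011
Gen 3 (rule 149): 11011000000
Gen 4 (rule 60): 10110100000
Gen 5 (rule 62): 11101110000
Gen 6 (rule 149): 01000101111
Gen 7 (rule 60): 01100111000
Gen 8 (rule 62): 11011100100
Gen 9 (rule 149): 00001010111
Gen 10 (rule 60): 00001111100
Gen 11 (rule 62): 00011000010
Gen 12 (rule 149): 11000111011
Gen 13 (rule 60): 10100100110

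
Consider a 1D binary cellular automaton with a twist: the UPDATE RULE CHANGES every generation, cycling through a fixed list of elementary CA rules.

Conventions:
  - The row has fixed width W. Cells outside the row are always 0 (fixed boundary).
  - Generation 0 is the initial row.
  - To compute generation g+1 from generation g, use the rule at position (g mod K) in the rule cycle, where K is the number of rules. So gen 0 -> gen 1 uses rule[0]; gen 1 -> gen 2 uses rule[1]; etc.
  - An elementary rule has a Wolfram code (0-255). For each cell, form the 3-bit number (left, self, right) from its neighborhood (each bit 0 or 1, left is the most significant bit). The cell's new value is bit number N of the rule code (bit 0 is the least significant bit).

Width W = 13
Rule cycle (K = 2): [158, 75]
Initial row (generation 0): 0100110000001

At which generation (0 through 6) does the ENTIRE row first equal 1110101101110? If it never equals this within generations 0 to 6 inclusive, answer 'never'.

Gen 0: 0100110000001
Gen 1 (rule 158): 1111101000011
Gen 2 (rule 75): 1000100011111
Gen 3 (rule 158): 1101110111110
Gen 4 (rule 75): 1101010100010
Gen 5 (rule 158): 1001010110111
Gen 6 (rule 75): 0010000110101

Answer: never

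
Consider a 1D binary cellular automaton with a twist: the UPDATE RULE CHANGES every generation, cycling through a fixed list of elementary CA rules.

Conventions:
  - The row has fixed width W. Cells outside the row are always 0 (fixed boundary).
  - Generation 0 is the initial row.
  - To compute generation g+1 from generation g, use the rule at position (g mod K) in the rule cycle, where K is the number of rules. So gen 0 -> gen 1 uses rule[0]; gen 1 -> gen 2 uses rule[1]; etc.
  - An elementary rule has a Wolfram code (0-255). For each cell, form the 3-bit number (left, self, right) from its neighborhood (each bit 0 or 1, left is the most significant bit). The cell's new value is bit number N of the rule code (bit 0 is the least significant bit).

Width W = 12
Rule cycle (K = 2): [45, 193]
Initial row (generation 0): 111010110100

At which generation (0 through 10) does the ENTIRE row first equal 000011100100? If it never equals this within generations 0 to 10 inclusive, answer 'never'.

Gen 0: 111010110100
Gen 1 (rule 45): 100111101101
Gen 2 (rule 193): 000011100100
Gen 3 (rule 45): 111010000101
Gen 4 (rule 193): 011000110000
Gen 5 (rule 45): 010010100111
Gen 6 (rule 193): 000000000011
Gen 7 (rule 45): 111111111010
Gen 8 (rule 193): 011111111000
Gen 9 (rule 45): 010000000011
Gen 10 (rule 193): 000111111001

Answer: 2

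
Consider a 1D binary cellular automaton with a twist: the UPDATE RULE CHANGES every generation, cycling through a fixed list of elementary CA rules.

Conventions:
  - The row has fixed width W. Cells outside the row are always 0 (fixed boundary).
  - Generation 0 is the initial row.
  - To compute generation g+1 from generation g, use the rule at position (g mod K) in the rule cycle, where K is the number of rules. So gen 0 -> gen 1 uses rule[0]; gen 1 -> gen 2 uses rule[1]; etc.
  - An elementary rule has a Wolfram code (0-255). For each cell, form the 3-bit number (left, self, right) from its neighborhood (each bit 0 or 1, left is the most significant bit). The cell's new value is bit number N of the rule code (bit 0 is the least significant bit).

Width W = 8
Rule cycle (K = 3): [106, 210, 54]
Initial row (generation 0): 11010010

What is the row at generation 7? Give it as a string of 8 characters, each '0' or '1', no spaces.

Answer: 01100010

Derivation:
Gen 0: 11010010
Gen 1 (rule 106): 11100100
Gen 2 (rule 210): 01111010
Gen 3 (rule 54): 10000111
Gen 4 (rule 106): 00001101
Gen 5 (rule 210): 00010100
Gen 6 (rule 54): 00111110
Gen 7 (rule 106): 01100010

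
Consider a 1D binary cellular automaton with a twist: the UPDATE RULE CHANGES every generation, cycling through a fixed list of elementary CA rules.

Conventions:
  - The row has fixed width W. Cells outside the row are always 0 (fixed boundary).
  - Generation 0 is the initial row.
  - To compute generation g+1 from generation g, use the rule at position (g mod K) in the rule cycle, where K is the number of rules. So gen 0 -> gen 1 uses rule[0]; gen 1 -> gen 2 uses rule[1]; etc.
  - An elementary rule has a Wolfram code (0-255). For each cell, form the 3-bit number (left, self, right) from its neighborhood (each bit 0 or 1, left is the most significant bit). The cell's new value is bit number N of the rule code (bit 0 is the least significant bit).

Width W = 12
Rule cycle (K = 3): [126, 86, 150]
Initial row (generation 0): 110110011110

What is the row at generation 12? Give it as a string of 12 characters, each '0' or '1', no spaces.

Answer: 001110001101

Derivation:
Gen 0: 110110011110
Gen 1 (rule 126): 111111110011
Gen 2 (rule 86): 000000011101
Gen 3 (rule 150): 000000101001
Gen 4 (rule 126): 000001111111
Gen 5 (rule 86): 000010000001
Gen 6 (rule 150): 000111000011
Gen 7 (rule 126): 001101100111
Gen 8 (rule 86): 010100111001
Gen 9 (rule 150): 110111010111
Gen 10 (rule 126): 111101111101
Gen 11 (rule 86): 000100000101
Gen 12 (rule 150): 001110001101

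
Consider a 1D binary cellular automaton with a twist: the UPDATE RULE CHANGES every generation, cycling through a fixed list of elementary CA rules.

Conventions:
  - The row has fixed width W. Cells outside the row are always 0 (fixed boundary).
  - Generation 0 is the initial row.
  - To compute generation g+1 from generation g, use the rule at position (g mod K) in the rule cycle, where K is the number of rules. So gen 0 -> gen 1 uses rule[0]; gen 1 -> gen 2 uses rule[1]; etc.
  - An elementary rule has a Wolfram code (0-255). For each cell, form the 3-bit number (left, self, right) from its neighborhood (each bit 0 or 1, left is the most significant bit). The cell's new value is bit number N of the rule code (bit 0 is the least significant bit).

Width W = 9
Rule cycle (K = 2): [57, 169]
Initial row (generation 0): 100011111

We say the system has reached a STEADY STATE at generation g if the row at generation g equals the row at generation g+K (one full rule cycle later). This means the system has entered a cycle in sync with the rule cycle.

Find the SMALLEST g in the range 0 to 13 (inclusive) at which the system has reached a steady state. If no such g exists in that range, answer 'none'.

Answer: none

Derivation:
Gen 0: 100011111
Gen 1 (rule 57): 011010000
Gen 2 (rule 169): 010100111
Gen 3 (rule 57): 001010100
Gen 4 (rule 169): 100101001
Gen 5 (rule 57): 010010100
Gen 6 (rule 169): 000001001
Gen 7 (rule 57): 111100100
Gen 8 (rule 169): 111000001
Gen 9 (rule 57): 100111100
Gen 10 (rule 169): 000111001
Gen 11 (rule 57): 110100100
Gen 12 (rule 169): 101000001
Gen 13 (rule 57): 010111100
Gen 14 (rule 169): 001111001
Gen 15 (rule 57): 101000100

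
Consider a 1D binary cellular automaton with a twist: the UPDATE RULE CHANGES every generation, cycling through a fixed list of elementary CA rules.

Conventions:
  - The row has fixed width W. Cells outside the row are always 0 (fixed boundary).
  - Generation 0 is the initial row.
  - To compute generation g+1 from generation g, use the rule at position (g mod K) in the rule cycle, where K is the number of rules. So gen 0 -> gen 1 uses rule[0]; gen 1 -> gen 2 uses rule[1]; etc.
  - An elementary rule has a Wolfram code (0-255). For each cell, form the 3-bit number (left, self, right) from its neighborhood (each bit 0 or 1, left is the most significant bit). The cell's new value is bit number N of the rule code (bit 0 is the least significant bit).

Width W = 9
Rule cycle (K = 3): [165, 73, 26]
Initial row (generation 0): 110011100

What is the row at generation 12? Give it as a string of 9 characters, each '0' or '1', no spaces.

Gen 0: 110011100
Gen 1 (rule 165): 000001001
Gen 2 (rule 73): 111100000
Gen 3 (rule 26): 100010000
Gen 4 (rule 165): 101010111
Gen 5 (rule 73): 000000101
Gen 6 (rule 26): 000001000
Gen 7 (rule 165): 111101011
Gen 8 (rule 73): 100100011
Gen 9 (rule 26): 011010110
Gen 10 (rule 165): 000111000
Gen 11 (rule 73): 110101011
Gen 12 (rule 26): 100000010

Answer: 100000010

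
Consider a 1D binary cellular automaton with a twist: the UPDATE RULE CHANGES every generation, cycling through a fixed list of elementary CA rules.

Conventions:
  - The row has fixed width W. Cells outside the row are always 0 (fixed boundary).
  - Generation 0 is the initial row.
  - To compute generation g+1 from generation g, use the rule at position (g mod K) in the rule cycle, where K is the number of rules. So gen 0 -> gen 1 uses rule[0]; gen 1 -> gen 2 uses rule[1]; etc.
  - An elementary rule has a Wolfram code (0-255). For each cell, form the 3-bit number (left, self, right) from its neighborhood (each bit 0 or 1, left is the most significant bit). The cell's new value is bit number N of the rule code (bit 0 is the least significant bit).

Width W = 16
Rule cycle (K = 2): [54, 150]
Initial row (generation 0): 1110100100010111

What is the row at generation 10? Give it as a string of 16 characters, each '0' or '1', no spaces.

Answer: 0110110011100100

Derivation:
Gen 0: 1110100100010111
Gen 1 (rule 54): 0001111110111000
Gen 2 (rule 150): 0010111100010100
Gen 3 (rule 54): 0111000010111110
Gen 4 (rule 150): 1010100110011101
Gen 5 (rule 54): 1111111001100011
Gen 6 (rule 150): 0111110110010100
Gen 7 (rule 54): 1000001001111110
Gen 8 (rule 150): 1100011110111101
Gen 9 (rule 54): 0010100001000011
Gen 10 (rule 150): 0110110011100100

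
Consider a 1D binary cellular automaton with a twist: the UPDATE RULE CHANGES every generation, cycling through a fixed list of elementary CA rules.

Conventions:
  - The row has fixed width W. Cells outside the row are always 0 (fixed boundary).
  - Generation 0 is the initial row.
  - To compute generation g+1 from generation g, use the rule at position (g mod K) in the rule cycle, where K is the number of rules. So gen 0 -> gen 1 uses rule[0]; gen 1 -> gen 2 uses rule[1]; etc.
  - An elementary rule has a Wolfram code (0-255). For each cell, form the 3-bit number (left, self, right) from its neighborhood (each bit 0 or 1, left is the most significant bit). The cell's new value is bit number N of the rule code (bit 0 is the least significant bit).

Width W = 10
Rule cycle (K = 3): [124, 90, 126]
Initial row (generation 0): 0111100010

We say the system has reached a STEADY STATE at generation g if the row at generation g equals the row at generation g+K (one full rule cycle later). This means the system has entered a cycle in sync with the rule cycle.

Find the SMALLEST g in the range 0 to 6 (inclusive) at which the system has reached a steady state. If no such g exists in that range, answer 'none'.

Answer: none

Derivation:
Gen 0: 0111100010
Gen 1 (rule 124): 0100110011
Gen 2 (rule 90): 1011111111
Gen 3 (rule 126): 1110000001
Gen 4 (rule 124): 1011000001
Gen 5 (rule 90): 0011100010
Gen 6 (rule 126): 0110110111
Gen 7 (rule 124): 0111111101
Gen 8 (rule 90): 1100000100
Gen 9 (rule 126): 1110001110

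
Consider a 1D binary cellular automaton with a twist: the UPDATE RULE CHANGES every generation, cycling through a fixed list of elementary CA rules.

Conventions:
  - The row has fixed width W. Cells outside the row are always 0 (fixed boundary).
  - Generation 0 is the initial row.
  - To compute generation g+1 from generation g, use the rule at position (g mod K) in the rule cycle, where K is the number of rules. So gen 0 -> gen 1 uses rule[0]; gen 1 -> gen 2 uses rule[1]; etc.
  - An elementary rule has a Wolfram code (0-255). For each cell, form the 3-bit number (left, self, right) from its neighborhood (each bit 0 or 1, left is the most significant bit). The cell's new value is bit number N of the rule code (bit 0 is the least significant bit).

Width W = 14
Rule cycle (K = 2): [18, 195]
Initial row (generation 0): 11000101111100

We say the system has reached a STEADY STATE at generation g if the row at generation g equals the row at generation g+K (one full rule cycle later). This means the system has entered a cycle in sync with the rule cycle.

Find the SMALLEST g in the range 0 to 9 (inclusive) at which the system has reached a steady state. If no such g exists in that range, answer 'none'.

Gen 0: 11000101111100
Gen 1 (rule 18): 00101000000010
Gen 2 (rule 195): 11000011111100
Gen 3 (rule 18): 00100100000010
Gen 4 (rule 195): 11001001111100
Gen 5 (rule 18): 00110110000010
Gen 6 (rule 195): 11010010111100
Gen 7 (rule 18): 00001100000010
Gen 8 (rule 195): 11110101111100
Gen 9 (rule 18): 00000000000010
Gen 10 (rule 195): 11111111111100
Gen 11 (rule 18): 00000000000010

Answer: 9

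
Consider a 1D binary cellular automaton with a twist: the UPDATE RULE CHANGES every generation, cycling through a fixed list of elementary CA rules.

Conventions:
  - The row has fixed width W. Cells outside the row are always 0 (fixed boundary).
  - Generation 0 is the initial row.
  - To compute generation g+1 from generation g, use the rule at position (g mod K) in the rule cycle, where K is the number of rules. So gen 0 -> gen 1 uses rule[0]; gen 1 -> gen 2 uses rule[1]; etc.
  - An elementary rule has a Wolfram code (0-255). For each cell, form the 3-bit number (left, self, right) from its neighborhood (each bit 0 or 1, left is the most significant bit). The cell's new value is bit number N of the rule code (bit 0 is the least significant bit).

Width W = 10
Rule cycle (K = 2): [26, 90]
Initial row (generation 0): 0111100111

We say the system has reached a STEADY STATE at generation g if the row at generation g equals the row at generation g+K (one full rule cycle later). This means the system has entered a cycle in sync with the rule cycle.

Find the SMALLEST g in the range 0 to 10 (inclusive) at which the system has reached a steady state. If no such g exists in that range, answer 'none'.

Gen 0: 0111100111
Gen 1 (rule 26): 1100011100
Gen 2 (rule 90): 1110110110
Gen 3 (rule 26): 1000100101
Gen 4 (rule 90): 0101011000
Gen 5 (rule 26): 1000010100
Gen 6 (rule 90): 0100100010
Gen 7 (rule 26): 1011010101
Gen 8 (rule 90): 0011000000
Gen 9 (rule 26): 0110100000
Gen 10 (rule 90): 1110010000
Gen 11 (rule 26): 1001101000
Gen 12 (rule 90): 0111100100

Answer: none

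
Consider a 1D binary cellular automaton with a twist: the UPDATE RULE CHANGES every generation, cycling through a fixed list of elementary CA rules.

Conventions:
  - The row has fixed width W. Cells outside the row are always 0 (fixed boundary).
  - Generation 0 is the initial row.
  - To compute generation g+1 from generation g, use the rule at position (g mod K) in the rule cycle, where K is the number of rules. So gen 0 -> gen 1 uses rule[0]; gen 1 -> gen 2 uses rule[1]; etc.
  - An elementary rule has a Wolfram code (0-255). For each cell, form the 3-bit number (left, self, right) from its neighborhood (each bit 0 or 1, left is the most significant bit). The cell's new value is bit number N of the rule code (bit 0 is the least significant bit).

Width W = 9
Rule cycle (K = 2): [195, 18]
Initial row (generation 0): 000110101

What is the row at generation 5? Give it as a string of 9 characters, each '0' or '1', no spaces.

Answer: 111110101

Derivation:
Gen 0: 000110101
Gen 1 (rule 195): 111010000
Gen 2 (rule 18): 000001000
Gen 3 (rule 195): 111110011
Gen 4 (rule 18): 000001100
Gen 5 (rule 195): 111110101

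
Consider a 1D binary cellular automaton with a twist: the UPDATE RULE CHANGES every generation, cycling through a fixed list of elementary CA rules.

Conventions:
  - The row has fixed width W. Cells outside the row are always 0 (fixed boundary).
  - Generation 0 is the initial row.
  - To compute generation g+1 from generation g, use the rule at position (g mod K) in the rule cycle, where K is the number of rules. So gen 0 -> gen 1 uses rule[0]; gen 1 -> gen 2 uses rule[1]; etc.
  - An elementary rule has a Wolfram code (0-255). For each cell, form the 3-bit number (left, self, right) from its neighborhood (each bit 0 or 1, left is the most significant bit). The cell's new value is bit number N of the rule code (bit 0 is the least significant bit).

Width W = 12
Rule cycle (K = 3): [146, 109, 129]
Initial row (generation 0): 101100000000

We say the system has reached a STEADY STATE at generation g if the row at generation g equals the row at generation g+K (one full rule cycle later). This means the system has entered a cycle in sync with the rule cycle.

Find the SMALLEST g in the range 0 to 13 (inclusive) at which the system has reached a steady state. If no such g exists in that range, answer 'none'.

Gen 0: 101100000000
Gen 1 (rule 146): 000010000000
Gen 2 (rule 109): 111010111111
Gen 3 (rule 129): 010000011110
Gen 4 (rule 146): 101000101101
Gen 5 (rule 109): 111010111111
Gen 6 (rule 129): 010000011110
Gen 7 (rule 146): 101000101101
Gen 8 (rule 109): 111010111111
Gen 9 (rule 129): 010000011110
Gen 10 (rule 146): 101000101101
Gen 11 (rule 109): 111010111111
Gen 12 (rule 129): 010000011110
Gen 13 (rule 146): 101000101101
Gen 14 (rule 109): 111010111111
Gen 15 (rule 129): 010000011110
Gen 16 (rule 146): 101000101101

Answer: 2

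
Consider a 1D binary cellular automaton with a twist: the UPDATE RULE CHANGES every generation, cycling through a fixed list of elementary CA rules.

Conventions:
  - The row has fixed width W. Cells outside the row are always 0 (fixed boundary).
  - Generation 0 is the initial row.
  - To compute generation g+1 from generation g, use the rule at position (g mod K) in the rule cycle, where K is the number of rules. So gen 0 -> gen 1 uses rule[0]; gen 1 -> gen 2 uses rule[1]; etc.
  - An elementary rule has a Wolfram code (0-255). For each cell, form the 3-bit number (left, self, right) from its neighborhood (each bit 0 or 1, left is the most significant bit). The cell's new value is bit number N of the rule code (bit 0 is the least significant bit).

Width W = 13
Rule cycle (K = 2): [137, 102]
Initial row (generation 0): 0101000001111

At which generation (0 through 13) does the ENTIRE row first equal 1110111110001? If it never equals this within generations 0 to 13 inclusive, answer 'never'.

Answer: never

Derivation:
Gen 0: 0101000001111
Gen 1 (rule 137): 0000011101110
Gen 2 (rule 102): 0000100110010
Gen 3 (rule 137): 1110000100000
Gen 4 (rule 102): 0010001100000
Gen 5 (rule 137): 1000101001111
Gen 6 (rule 102): 1001111010001
Gen 7 (rule 137): 0001110000100
Gen 8 (rule 102): 0010010001100
Gen 9 (rule 137): 1000000101001
Gen 10 (rule 102): 1000001111011
Gen 11 (rule 137): 0011101110010
Gen 12 (rule 102): 0100110010110
Gen 13 (rule 137): 0000100000100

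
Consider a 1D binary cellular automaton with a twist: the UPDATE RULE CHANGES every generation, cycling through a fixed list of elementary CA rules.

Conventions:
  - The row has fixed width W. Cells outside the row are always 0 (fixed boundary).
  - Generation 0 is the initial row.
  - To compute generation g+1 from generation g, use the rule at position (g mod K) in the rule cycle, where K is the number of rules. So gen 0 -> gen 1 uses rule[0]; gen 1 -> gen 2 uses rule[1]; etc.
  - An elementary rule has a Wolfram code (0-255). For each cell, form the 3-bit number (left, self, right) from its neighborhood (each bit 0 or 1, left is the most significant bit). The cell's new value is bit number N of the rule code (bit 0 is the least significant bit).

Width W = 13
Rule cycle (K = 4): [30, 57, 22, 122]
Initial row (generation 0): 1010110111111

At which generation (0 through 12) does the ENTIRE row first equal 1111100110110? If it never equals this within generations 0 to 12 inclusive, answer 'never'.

Answer: never

Derivation:
Gen 0: 1010110111111
Gen 1 (rule 30): 1010100100000
Gen 2 (rule 57): 0101010011111
Gen 3 (rule 22): 1101011100000
Gen 4 (rule 122): 1110110110000
Gen 5 (rule 30): 1000100101000
Gen 6 (rule 57): 0110010010111
Gen 7 (rule 22): 1001111110000
Gen 8 (rule 122): 0111000011000
Gen 9 (rule 30): 1100100110100
Gen 10 (rule 57): 1010010101011
Gen 11 (rule 22): 1011110101000
Gen 12 (rule 122): 0110011010100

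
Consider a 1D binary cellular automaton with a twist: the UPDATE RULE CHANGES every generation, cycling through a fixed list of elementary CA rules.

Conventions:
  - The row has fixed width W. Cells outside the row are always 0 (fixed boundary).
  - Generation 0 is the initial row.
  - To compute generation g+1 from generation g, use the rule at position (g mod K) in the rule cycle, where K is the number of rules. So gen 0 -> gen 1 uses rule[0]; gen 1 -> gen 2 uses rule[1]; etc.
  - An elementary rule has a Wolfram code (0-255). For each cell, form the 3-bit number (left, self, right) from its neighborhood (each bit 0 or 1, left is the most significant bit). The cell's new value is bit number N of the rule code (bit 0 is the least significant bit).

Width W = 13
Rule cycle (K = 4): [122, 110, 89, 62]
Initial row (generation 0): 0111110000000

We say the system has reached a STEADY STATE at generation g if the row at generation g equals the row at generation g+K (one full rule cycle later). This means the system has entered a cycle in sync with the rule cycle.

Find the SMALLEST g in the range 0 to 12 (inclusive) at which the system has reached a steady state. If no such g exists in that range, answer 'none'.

Answer: none

Derivation:
Gen 0: 0111110000000
Gen 1 (rule 122): 1100011000000
Gen 2 (rule 110): 1100111000000
Gen 3 (rule 89): 1110101111111
Gen 4 (rule 62): 1001111000000
Gen 5 (rule 122): 0111001100000
Gen 6 (rule 110): 1101011100000
Gen 7 (rule 89): 1100010111111
Gen 8 (rule 62): 1010111100000
Gen 9 (rule 122): 0101100110000
Gen 10 (rule 110): 1111101110000
Gen 11 (rule 89): 1000101011111
Gen 12 (rule 62): 1101111110000
Gen 13 (rule 122): 1111000011000
Gen 14 (rule 110): 1001000111000
Gen 15 (rule 89): 0100110101111
Gen 16 (rule 62): 1111101111000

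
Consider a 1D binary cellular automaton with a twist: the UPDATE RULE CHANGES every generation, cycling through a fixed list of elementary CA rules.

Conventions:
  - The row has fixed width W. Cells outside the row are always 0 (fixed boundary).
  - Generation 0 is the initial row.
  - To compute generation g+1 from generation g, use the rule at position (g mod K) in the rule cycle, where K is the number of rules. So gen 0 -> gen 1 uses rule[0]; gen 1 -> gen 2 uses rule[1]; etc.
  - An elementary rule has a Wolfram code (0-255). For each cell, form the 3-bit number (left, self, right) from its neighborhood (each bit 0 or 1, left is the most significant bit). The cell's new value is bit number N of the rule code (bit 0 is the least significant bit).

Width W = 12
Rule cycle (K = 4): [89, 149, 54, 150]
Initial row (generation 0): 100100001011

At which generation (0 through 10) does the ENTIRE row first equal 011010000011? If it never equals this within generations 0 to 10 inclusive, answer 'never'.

Answer: 9

Derivation:
Gen 0: 100100001011
Gen 1 (rule 89): 010011100011
Gen 2 (rule 149): 011001011000
Gen 3 (rule 54): 100111100100
Gen 4 (rule 150): 111011011110
Gen 5 (rule 89): 101011010011
Gen 6 (rule 149): 101000011000
Gen 7 (rule 54): 111100100100
Gen 8 (rule 150): 011011111110
Gen 9 (rule 89): 011010000011
Gen 10 (rule 149): 000011111000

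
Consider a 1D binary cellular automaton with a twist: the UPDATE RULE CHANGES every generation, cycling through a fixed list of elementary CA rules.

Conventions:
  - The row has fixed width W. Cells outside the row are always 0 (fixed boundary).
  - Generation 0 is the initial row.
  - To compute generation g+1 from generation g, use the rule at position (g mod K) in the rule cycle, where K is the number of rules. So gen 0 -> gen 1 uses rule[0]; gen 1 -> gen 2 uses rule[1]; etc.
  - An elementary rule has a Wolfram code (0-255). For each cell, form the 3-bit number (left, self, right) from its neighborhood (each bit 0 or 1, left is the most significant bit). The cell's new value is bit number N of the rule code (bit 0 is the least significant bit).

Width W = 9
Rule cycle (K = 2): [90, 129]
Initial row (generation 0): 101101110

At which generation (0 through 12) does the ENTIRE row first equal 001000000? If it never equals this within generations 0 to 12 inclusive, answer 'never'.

Answer: never

Derivation:
Gen 0: 101101110
Gen 1 (rule 90): 001101011
Gen 2 (rule 129): 100000000
Gen 3 (rule 90): 010000000
Gen 4 (rule 129): 000111111
Gen 5 (rule 90): 001100001
Gen 6 (rule 129): 100001100
Gen 7 (rule 90): 010011110
Gen 8 (rule 129): 000001100
Gen 9 (rule 90): 000011110
Gen 10 (rule 129): 111001100
Gen 11 (rule 90): 101111110
Gen 12 (rule 129): 000111100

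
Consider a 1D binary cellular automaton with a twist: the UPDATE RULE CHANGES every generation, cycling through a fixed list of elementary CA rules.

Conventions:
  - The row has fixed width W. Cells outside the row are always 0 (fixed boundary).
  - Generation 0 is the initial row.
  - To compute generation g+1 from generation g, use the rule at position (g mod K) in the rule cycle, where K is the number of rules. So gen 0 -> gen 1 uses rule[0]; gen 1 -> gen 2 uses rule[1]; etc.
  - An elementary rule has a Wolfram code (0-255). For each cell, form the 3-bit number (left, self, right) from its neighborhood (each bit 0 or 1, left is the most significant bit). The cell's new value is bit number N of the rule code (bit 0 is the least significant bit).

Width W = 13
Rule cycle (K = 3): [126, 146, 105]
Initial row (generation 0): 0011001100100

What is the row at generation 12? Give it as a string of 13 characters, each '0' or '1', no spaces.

Gen 0: 0011001100100
Gen 1 (rule 126): 0111111111110
Gen 2 (rule 146): 1011111111101
Gen 3 (rule 105): 0110000000110
Gen 4 (rule 126): 1111000001111
Gen 5 (rule 146): 0110100010110
Gen 6 (rule 105): 0111001001110
Gen 7 (rule 126): 1101111111011
Gen 8 (rule 146): 0000111110000
Gen 9 (rule 105): 1110100010111
Gen 10 (rule 126): 1011110111101
Gen 11 (rule 146): 0001100011000
Gen 12 (rule 105): 1101101011011

Answer: 1101101011011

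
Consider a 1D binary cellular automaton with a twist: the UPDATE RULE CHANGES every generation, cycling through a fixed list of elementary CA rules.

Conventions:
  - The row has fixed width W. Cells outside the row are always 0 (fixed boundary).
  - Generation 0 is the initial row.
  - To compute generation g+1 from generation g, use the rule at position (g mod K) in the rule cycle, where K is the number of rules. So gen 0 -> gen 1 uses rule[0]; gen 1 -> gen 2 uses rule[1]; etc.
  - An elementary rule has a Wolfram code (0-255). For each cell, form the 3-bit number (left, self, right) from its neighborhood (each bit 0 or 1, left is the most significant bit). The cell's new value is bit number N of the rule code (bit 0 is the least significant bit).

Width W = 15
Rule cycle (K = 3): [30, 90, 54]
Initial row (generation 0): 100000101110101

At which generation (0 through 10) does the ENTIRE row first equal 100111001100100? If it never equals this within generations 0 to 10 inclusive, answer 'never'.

Gen 0: 100000101110101
Gen 1 (rule 30): 110001101000101
Gen 2 (rule 90): 111011100101000
Gen 3 (rule 54): 000100011111100
Gen 4 (rule 30): 001110110000010
Gen 5 (rule 90): 011010111000101
Gen 6 (rule 54): 100111000101111
Gen 7 (rule 30): 111100101101000
Gen 8 (rule 90): 100111001100100
Gen 9 (rule 54): 111000110011110
Gen 10 (rule 30): 100101101110001

Answer: 8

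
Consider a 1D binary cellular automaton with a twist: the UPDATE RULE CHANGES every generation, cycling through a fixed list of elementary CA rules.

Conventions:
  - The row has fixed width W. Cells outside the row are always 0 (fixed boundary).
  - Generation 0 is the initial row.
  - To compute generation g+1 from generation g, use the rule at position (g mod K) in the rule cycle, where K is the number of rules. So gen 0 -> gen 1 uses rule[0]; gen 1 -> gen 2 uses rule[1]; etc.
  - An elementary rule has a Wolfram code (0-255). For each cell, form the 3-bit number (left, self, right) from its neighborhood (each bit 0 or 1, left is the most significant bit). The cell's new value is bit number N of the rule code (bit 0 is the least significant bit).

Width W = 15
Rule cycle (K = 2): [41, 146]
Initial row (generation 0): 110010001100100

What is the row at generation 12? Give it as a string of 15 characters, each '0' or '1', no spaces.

Gen 0: 110010001100100
Gen 1 (rule 41): 100000101000001
Gen 2 (rule 146): 010001000100010
Gen 3 (rule 41): 000100010001000
Gen 4 (rule 146): 001010101010100
Gen 5 (rule 41): 100101010101001
Gen 6 (rule 146): 011000000000110
Gen 7 (rule 41): 010011111110100
Gen 8 (rule 146): 101101111100010
Gen 9 (rule 41): 011011000001000
Gen 10 (rule 146): 100000100010100
Gen 11 (rule 41): 001110001001001
Gen 12 (rule 146): 010101010110110

Answer: 010101010110110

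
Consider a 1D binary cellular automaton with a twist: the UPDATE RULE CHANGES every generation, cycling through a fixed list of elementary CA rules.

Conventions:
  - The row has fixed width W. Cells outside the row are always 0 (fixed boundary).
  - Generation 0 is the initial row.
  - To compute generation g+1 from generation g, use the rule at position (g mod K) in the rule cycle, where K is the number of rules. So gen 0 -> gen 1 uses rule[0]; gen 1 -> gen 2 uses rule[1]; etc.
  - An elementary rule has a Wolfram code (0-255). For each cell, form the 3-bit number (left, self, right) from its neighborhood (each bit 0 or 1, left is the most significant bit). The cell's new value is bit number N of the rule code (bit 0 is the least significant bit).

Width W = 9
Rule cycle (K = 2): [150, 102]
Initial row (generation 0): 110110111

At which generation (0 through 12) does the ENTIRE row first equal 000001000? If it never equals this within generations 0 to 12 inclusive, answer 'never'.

Answer: 9

Derivation:
Gen 0: 110110111
Gen 1 (rule 150): 000000010
Gen 2 (rule 102): 000000110
Gen 3 (rule 150): 000001001
Gen 4 (rule 102): 000011011
Gen 5 (rule 150): 000100000
Gen 6 (rule 102): 001100000
Gen 7 (rule 150): 010010000
Gen 8 (rule 102): 110110000
Gen 9 (rule 150): 000001000
Gen 10 (rule 102): 000011000
Gen 11 (rule 150): 000100100
Gen 12 (rule 102): 001101100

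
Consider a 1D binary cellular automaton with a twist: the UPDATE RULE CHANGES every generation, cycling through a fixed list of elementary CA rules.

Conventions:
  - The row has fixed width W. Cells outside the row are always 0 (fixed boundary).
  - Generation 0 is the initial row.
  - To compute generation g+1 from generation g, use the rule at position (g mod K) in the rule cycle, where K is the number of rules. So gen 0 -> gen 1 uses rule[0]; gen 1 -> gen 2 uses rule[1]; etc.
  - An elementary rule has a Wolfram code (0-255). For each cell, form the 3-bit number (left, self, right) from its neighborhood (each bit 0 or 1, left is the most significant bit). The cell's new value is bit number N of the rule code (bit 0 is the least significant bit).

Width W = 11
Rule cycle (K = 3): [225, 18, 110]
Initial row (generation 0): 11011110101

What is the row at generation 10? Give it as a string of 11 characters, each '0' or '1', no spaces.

Answer: 00110011101

Derivation:
Gen 0: 11011110101
Gen 1 (rule 225): 01101111010
Gen 2 (rule 18): 10000000001
Gen 3 (rule 110): 10000000011
Gen 4 (rule 225): 00111111001
Gen 5 (rule 18): 01000000110
Gen 6 (rule 110): 11000001110
Gen 7 (rule 225): 01011100110
Gen 8 (rule 18): 10000011001
Gen 9 (rule 110): 10000111011
Gen 10 (rule 225): 00110011101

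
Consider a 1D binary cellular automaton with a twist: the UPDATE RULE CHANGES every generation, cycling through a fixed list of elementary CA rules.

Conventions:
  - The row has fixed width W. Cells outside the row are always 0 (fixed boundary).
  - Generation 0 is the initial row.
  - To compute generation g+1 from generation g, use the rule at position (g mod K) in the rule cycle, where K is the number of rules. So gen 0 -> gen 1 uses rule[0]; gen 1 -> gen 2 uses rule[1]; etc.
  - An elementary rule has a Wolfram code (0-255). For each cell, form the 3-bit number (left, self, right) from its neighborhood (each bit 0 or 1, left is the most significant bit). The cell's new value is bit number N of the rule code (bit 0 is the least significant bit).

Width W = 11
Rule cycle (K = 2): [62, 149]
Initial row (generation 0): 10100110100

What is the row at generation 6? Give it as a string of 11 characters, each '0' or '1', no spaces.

Gen 0: 10100110100
Gen 1 (rule 62): 11111101110
Gen 2 (rule 149): 01111000101
Gen 3 (rule 62): 11000101111
Gen 4 (rule 149): 00110100110
Gen 5 (rule 62): 01101111101
Gen 6 (rule 149): 00000111001

Answer: 00000111001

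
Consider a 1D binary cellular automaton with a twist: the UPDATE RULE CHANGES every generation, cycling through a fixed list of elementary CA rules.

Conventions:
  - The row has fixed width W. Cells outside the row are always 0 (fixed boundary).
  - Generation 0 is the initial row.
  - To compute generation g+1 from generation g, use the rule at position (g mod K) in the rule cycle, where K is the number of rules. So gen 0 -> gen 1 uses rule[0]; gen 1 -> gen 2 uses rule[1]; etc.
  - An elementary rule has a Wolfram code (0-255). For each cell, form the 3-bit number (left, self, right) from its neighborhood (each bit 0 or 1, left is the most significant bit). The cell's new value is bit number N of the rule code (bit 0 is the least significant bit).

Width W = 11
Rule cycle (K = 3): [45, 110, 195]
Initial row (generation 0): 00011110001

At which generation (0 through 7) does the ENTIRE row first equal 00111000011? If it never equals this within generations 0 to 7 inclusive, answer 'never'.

Gen 0: 00011110001
Gen 1 (rule 45): 11010000101
Gen 2 (rule 110): 11110001111
Gen 3 (rule 195): 01110110111
Gen 4 (rule 45): 01001101100
Gen 5 (rule 110): 11011111100
Gen 6 (rule 195): 01001111101
Gen 7 (rule 45): 01001000011

Answer: never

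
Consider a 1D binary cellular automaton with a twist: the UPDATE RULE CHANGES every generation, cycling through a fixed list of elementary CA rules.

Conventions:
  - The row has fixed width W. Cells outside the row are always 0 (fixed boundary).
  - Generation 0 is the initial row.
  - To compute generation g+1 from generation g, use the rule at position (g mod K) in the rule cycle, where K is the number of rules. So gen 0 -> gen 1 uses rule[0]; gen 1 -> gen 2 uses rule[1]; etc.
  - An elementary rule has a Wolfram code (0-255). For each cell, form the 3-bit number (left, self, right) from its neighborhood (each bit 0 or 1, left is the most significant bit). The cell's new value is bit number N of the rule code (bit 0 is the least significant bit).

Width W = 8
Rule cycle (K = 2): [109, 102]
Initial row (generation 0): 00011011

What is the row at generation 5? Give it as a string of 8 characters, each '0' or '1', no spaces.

Answer: 11111101

Derivation:
Gen 0: 00011011
Gen 1 (rule 109): 11011111
Gen 2 (rule 102): 01100001
Gen 3 (rule 109): 01101101
Gen 4 (rule 102): 10110111
Gen 5 (rule 109): 11111101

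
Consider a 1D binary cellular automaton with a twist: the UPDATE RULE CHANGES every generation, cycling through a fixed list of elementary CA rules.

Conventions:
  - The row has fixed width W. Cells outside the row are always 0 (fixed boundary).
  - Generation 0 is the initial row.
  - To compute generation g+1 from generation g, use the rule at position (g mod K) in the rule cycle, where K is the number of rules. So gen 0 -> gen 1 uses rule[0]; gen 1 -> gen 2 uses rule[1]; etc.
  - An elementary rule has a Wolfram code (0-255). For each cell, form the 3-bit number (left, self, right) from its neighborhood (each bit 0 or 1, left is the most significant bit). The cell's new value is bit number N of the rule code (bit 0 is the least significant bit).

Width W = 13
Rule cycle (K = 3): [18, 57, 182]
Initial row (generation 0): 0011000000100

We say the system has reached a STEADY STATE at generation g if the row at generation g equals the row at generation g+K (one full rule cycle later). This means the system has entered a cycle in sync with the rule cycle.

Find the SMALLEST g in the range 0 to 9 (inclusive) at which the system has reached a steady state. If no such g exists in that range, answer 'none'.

Answer: none

Derivation:
Gen 0: 0011000000100
Gen 1 (rule 18): 0100100001010
Gen 2 (rule 57): 0010011100101
Gen 3 (rule 182): 0111101011111
Gen 4 (rule 18): 1000000000000
Gen 5 (rule 57): 0111111111111
Gen 6 (rule 182): 1011111111110
Gen 7 (rule 18): 0000000000001
Gen 8 (rule 57): 1111111111100
Gen 9 (rule 182): 0111111111010
Gen 10 (rule 18): 1000000000001
Gen 11 (rule 57): 0111111111100
Gen 12 (rule 182): 1011111111010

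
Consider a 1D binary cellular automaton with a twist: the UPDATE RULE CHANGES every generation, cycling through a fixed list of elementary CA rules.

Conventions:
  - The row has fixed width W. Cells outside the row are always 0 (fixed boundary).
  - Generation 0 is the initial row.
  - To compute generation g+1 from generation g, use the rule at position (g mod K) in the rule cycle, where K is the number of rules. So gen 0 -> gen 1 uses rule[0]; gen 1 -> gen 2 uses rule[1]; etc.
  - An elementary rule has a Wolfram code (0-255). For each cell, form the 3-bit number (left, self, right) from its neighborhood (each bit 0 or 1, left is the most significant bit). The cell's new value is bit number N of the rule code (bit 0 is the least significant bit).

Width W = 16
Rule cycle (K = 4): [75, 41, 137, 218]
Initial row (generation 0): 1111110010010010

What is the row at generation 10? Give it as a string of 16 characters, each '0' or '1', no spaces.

Gen 0: 1111110010010010
Gen 1 (rule 75): 1000010100100100
Gen 2 (rule 41): 0011001000000001
Gen 3 (rule 137): 1010000011111100
Gen 4 (rule 218): 0001000111111110
Gen 5 (rule 75): 1110011100000010
Gen 6 (rule 41): 1000010001111000
Gen 7 (rule 137): 0011000101110011
Gen 8 (rule 218): 0111101001111111
Gen 9 (rule 75): 1100100011000001
Gen 10 (rule 41): 1000001010011100

Answer: 1000001010011100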